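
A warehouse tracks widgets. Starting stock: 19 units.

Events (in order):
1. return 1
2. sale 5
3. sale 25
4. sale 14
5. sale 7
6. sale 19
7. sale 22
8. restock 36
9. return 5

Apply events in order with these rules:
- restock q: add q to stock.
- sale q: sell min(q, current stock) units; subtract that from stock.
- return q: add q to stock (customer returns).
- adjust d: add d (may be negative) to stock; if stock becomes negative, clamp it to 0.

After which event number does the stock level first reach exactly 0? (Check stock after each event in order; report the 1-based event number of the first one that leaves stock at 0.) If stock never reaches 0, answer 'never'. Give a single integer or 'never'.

Answer: 3

Derivation:
Processing events:
Start: stock = 19
  Event 1 (return 1): 19 + 1 = 20
  Event 2 (sale 5): sell min(5,20)=5. stock: 20 - 5 = 15. total_sold = 5
  Event 3 (sale 25): sell min(25,15)=15. stock: 15 - 15 = 0. total_sold = 20
  Event 4 (sale 14): sell min(14,0)=0. stock: 0 - 0 = 0. total_sold = 20
  Event 5 (sale 7): sell min(7,0)=0. stock: 0 - 0 = 0. total_sold = 20
  Event 6 (sale 19): sell min(19,0)=0. stock: 0 - 0 = 0. total_sold = 20
  Event 7 (sale 22): sell min(22,0)=0. stock: 0 - 0 = 0. total_sold = 20
  Event 8 (restock 36): 0 + 36 = 36
  Event 9 (return 5): 36 + 5 = 41
Final: stock = 41, total_sold = 20

First zero at event 3.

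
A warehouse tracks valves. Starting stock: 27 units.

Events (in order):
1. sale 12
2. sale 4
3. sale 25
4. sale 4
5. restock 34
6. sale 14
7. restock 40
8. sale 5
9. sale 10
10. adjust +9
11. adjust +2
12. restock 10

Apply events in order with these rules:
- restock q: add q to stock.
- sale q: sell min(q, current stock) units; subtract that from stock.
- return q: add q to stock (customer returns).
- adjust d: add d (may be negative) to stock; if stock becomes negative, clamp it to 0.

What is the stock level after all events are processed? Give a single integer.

Answer: 66

Derivation:
Processing events:
Start: stock = 27
  Event 1 (sale 12): sell min(12,27)=12. stock: 27 - 12 = 15. total_sold = 12
  Event 2 (sale 4): sell min(4,15)=4. stock: 15 - 4 = 11. total_sold = 16
  Event 3 (sale 25): sell min(25,11)=11. stock: 11 - 11 = 0. total_sold = 27
  Event 4 (sale 4): sell min(4,0)=0. stock: 0 - 0 = 0. total_sold = 27
  Event 5 (restock 34): 0 + 34 = 34
  Event 6 (sale 14): sell min(14,34)=14. stock: 34 - 14 = 20. total_sold = 41
  Event 7 (restock 40): 20 + 40 = 60
  Event 8 (sale 5): sell min(5,60)=5. stock: 60 - 5 = 55. total_sold = 46
  Event 9 (sale 10): sell min(10,55)=10. stock: 55 - 10 = 45. total_sold = 56
  Event 10 (adjust +9): 45 + 9 = 54
  Event 11 (adjust +2): 54 + 2 = 56
  Event 12 (restock 10): 56 + 10 = 66
Final: stock = 66, total_sold = 56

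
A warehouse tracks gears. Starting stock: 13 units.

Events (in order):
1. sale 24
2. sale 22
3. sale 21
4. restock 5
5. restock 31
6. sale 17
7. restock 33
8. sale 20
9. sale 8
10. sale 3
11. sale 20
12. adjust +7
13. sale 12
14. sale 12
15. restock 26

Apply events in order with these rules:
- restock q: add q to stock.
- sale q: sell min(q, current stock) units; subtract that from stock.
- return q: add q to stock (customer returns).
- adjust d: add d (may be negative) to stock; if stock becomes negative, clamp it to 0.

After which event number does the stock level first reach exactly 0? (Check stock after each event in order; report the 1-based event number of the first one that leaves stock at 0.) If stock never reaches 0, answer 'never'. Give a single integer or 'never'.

Answer: 1

Derivation:
Processing events:
Start: stock = 13
  Event 1 (sale 24): sell min(24,13)=13. stock: 13 - 13 = 0. total_sold = 13
  Event 2 (sale 22): sell min(22,0)=0. stock: 0 - 0 = 0. total_sold = 13
  Event 3 (sale 21): sell min(21,0)=0. stock: 0 - 0 = 0. total_sold = 13
  Event 4 (restock 5): 0 + 5 = 5
  Event 5 (restock 31): 5 + 31 = 36
  Event 6 (sale 17): sell min(17,36)=17. stock: 36 - 17 = 19. total_sold = 30
  Event 7 (restock 33): 19 + 33 = 52
  Event 8 (sale 20): sell min(20,52)=20. stock: 52 - 20 = 32. total_sold = 50
  Event 9 (sale 8): sell min(8,32)=8. stock: 32 - 8 = 24. total_sold = 58
  Event 10 (sale 3): sell min(3,24)=3. stock: 24 - 3 = 21. total_sold = 61
  Event 11 (sale 20): sell min(20,21)=20. stock: 21 - 20 = 1. total_sold = 81
  Event 12 (adjust +7): 1 + 7 = 8
  Event 13 (sale 12): sell min(12,8)=8. stock: 8 - 8 = 0. total_sold = 89
  Event 14 (sale 12): sell min(12,0)=0. stock: 0 - 0 = 0. total_sold = 89
  Event 15 (restock 26): 0 + 26 = 26
Final: stock = 26, total_sold = 89

First zero at event 1.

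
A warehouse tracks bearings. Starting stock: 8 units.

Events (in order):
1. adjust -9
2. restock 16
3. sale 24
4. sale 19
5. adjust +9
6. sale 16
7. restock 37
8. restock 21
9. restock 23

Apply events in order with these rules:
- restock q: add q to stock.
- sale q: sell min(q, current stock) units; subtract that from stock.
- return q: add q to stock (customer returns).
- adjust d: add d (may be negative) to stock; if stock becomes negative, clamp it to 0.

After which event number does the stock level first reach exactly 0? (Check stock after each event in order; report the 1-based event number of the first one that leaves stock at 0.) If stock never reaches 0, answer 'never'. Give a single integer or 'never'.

Processing events:
Start: stock = 8
  Event 1 (adjust -9): 8 + -9 = 0 (clamped to 0)
  Event 2 (restock 16): 0 + 16 = 16
  Event 3 (sale 24): sell min(24,16)=16. stock: 16 - 16 = 0. total_sold = 16
  Event 4 (sale 19): sell min(19,0)=0. stock: 0 - 0 = 0. total_sold = 16
  Event 5 (adjust +9): 0 + 9 = 9
  Event 6 (sale 16): sell min(16,9)=9. stock: 9 - 9 = 0. total_sold = 25
  Event 7 (restock 37): 0 + 37 = 37
  Event 8 (restock 21): 37 + 21 = 58
  Event 9 (restock 23): 58 + 23 = 81
Final: stock = 81, total_sold = 25

First zero at event 1.

Answer: 1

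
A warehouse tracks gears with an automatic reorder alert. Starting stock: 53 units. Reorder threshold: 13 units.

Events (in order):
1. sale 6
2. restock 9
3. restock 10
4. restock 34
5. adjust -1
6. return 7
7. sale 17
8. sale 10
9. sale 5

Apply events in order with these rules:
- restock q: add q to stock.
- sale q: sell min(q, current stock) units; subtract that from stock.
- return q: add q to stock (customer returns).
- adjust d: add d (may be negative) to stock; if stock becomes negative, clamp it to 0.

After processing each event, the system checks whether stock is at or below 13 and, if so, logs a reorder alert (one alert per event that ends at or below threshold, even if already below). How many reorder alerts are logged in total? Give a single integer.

Processing events:
Start: stock = 53
  Event 1 (sale 6): sell min(6,53)=6. stock: 53 - 6 = 47. total_sold = 6
  Event 2 (restock 9): 47 + 9 = 56
  Event 3 (restock 10): 56 + 10 = 66
  Event 4 (restock 34): 66 + 34 = 100
  Event 5 (adjust -1): 100 + -1 = 99
  Event 6 (return 7): 99 + 7 = 106
  Event 7 (sale 17): sell min(17,106)=17. stock: 106 - 17 = 89. total_sold = 23
  Event 8 (sale 10): sell min(10,89)=10. stock: 89 - 10 = 79. total_sold = 33
  Event 9 (sale 5): sell min(5,79)=5. stock: 79 - 5 = 74. total_sold = 38
Final: stock = 74, total_sold = 38

Checking against threshold 13:
  After event 1: stock=47 > 13
  After event 2: stock=56 > 13
  After event 3: stock=66 > 13
  After event 4: stock=100 > 13
  After event 5: stock=99 > 13
  After event 6: stock=106 > 13
  After event 7: stock=89 > 13
  After event 8: stock=79 > 13
  After event 9: stock=74 > 13
Alert events: []. Count = 0

Answer: 0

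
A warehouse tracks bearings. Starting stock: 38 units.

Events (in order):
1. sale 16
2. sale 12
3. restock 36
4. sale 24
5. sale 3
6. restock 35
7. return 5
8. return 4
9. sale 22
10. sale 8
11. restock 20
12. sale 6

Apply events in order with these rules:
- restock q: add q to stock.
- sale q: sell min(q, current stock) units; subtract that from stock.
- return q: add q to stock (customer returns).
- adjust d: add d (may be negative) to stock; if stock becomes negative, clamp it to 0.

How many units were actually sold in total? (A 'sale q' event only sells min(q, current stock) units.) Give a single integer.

Processing events:
Start: stock = 38
  Event 1 (sale 16): sell min(16,38)=16. stock: 38 - 16 = 22. total_sold = 16
  Event 2 (sale 12): sell min(12,22)=12. stock: 22 - 12 = 10. total_sold = 28
  Event 3 (restock 36): 10 + 36 = 46
  Event 4 (sale 24): sell min(24,46)=24. stock: 46 - 24 = 22. total_sold = 52
  Event 5 (sale 3): sell min(3,22)=3. stock: 22 - 3 = 19. total_sold = 55
  Event 6 (restock 35): 19 + 35 = 54
  Event 7 (return 5): 54 + 5 = 59
  Event 8 (return 4): 59 + 4 = 63
  Event 9 (sale 22): sell min(22,63)=22. stock: 63 - 22 = 41. total_sold = 77
  Event 10 (sale 8): sell min(8,41)=8. stock: 41 - 8 = 33. total_sold = 85
  Event 11 (restock 20): 33 + 20 = 53
  Event 12 (sale 6): sell min(6,53)=6. stock: 53 - 6 = 47. total_sold = 91
Final: stock = 47, total_sold = 91

Answer: 91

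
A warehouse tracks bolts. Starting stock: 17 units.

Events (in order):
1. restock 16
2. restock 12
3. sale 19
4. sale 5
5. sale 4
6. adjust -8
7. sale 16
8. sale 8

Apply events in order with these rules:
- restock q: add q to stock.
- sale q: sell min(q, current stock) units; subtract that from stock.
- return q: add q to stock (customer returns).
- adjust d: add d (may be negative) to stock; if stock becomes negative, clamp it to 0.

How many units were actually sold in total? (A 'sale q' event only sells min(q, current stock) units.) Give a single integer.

Answer: 37

Derivation:
Processing events:
Start: stock = 17
  Event 1 (restock 16): 17 + 16 = 33
  Event 2 (restock 12): 33 + 12 = 45
  Event 3 (sale 19): sell min(19,45)=19. stock: 45 - 19 = 26. total_sold = 19
  Event 4 (sale 5): sell min(5,26)=5. stock: 26 - 5 = 21. total_sold = 24
  Event 5 (sale 4): sell min(4,21)=4. stock: 21 - 4 = 17. total_sold = 28
  Event 6 (adjust -8): 17 + -8 = 9
  Event 7 (sale 16): sell min(16,9)=9. stock: 9 - 9 = 0. total_sold = 37
  Event 8 (sale 8): sell min(8,0)=0. stock: 0 - 0 = 0. total_sold = 37
Final: stock = 0, total_sold = 37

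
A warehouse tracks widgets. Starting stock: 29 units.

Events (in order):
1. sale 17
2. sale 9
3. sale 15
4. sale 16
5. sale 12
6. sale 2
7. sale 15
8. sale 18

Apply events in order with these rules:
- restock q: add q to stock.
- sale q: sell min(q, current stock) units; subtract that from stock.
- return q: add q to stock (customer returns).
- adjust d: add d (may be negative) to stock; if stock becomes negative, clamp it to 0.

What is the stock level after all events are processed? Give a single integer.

Processing events:
Start: stock = 29
  Event 1 (sale 17): sell min(17,29)=17. stock: 29 - 17 = 12. total_sold = 17
  Event 2 (sale 9): sell min(9,12)=9. stock: 12 - 9 = 3. total_sold = 26
  Event 3 (sale 15): sell min(15,3)=3. stock: 3 - 3 = 0. total_sold = 29
  Event 4 (sale 16): sell min(16,0)=0. stock: 0 - 0 = 0. total_sold = 29
  Event 5 (sale 12): sell min(12,0)=0. stock: 0 - 0 = 0. total_sold = 29
  Event 6 (sale 2): sell min(2,0)=0. stock: 0 - 0 = 0. total_sold = 29
  Event 7 (sale 15): sell min(15,0)=0. stock: 0 - 0 = 0. total_sold = 29
  Event 8 (sale 18): sell min(18,0)=0. stock: 0 - 0 = 0. total_sold = 29
Final: stock = 0, total_sold = 29

Answer: 0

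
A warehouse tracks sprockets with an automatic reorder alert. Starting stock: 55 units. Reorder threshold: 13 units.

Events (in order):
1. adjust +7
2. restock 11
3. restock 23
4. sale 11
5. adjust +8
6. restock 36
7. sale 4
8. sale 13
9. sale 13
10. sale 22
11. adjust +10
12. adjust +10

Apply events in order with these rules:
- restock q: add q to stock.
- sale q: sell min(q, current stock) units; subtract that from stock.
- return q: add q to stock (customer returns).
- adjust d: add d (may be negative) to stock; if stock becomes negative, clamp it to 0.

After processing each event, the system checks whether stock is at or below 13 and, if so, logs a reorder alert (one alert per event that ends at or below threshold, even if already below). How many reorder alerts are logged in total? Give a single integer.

Answer: 0

Derivation:
Processing events:
Start: stock = 55
  Event 1 (adjust +7): 55 + 7 = 62
  Event 2 (restock 11): 62 + 11 = 73
  Event 3 (restock 23): 73 + 23 = 96
  Event 4 (sale 11): sell min(11,96)=11. stock: 96 - 11 = 85. total_sold = 11
  Event 5 (adjust +8): 85 + 8 = 93
  Event 6 (restock 36): 93 + 36 = 129
  Event 7 (sale 4): sell min(4,129)=4. stock: 129 - 4 = 125. total_sold = 15
  Event 8 (sale 13): sell min(13,125)=13. stock: 125 - 13 = 112. total_sold = 28
  Event 9 (sale 13): sell min(13,112)=13. stock: 112 - 13 = 99. total_sold = 41
  Event 10 (sale 22): sell min(22,99)=22. stock: 99 - 22 = 77. total_sold = 63
  Event 11 (adjust +10): 77 + 10 = 87
  Event 12 (adjust +10): 87 + 10 = 97
Final: stock = 97, total_sold = 63

Checking against threshold 13:
  After event 1: stock=62 > 13
  After event 2: stock=73 > 13
  After event 3: stock=96 > 13
  After event 4: stock=85 > 13
  After event 5: stock=93 > 13
  After event 6: stock=129 > 13
  After event 7: stock=125 > 13
  After event 8: stock=112 > 13
  After event 9: stock=99 > 13
  After event 10: stock=77 > 13
  After event 11: stock=87 > 13
  After event 12: stock=97 > 13
Alert events: []. Count = 0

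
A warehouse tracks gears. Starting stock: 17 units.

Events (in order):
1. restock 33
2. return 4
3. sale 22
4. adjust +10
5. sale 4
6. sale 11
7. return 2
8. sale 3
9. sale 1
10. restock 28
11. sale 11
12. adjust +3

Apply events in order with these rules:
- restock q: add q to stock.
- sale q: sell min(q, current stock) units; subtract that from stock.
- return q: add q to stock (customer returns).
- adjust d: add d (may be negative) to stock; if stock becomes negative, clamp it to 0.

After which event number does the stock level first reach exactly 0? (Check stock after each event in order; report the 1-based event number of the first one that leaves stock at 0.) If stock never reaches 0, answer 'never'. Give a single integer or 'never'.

Answer: never

Derivation:
Processing events:
Start: stock = 17
  Event 1 (restock 33): 17 + 33 = 50
  Event 2 (return 4): 50 + 4 = 54
  Event 3 (sale 22): sell min(22,54)=22. stock: 54 - 22 = 32. total_sold = 22
  Event 4 (adjust +10): 32 + 10 = 42
  Event 5 (sale 4): sell min(4,42)=4. stock: 42 - 4 = 38. total_sold = 26
  Event 6 (sale 11): sell min(11,38)=11. stock: 38 - 11 = 27. total_sold = 37
  Event 7 (return 2): 27 + 2 = 29
  Event 8 (sale 3): sell min(3,29)=3. stock: 29 - 3 = 26. total_sold = 40
  Event 9 (sale 1): sell min(1,26)=1. stock: 26 - 1 = 25. total_sold = 41
  Event 10 (restock 28): 25 + 28 = 53
  Event 11 (sale 11): sell min(11,53)=11. stock: 53 - 11 = 42. total_sold = 52
  Event 12 (adjust +3): 42 + 3 = 45
Final: stock = 45, total_sold = 52

Stock never reaches 0.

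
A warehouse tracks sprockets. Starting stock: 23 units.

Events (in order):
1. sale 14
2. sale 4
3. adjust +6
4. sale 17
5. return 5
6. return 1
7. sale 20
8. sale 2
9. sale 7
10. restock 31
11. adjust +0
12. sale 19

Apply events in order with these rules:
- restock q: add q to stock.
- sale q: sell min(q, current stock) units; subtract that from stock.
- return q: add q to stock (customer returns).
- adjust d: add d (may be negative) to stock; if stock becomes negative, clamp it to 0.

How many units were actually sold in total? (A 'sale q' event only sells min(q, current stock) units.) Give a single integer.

Answer: 54

Derivation:
Processing events:
Start: stock = 23
  Event 1 (sale 14): sell min(14,23)=14. stock: 23 - 14 = 9. total_sold = 14
  Event 2 (sale 4): sell min(4,9)=4. stock: 9 - 4 = 5. total_sold = 18
  Event 3 (adjust +6): 5 + 6 = 11
  Event 4 (sale 17): sell min(17,11)=11. stock: 11 - 11 = 0. total_sold = 29
  Event 5 (return 5): 0 + 5 = 5
  Event 6 (return 1): 5 + 1 = 6
  Event 7 (sale 20): sell min(20,6)=6. stock: 6 - 6 = 0. total_sold = 35
  Event 8 (sale 2): sell min(2,0)=0. stock: 0 - 0 = 0. total_sold = 35
  Event 9 (sale 7): sell min(7,0)=0. stock: 0 - 0 = 0. total_sold = 35
  Event 10 (restock 31): 0 + 31 = 31
  Event 11 (adjust +0): 31 + 0 = 31
  Event 12 (sale 19): sell min(19,31)=19. stock: 31 - 19 = 12. total_sold = 54
Final: stock = 12, total_sold = 54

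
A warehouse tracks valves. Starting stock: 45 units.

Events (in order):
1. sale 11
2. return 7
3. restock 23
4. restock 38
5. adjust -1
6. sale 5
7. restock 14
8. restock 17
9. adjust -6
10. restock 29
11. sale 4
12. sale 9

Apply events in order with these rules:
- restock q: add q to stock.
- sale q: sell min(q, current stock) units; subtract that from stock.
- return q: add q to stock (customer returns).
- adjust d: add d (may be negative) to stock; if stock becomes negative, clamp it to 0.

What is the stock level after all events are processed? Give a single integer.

Processing events:
Start: stock = 45
  Event 1 (sale 11): sell min(11,45)=11. stock: 45 - 11 = 34. total_sold = 11
  Event 2 (return 7): 34 + 7 = 41
  Event 3 (restock 23): 41 + 23 = 64
  Event 4 (restock 38): 64 + 38 = 102
  Event 5 (adjust -1): 102 + -1 = 101
  Event 6 (sale 5): sell min(5,101)=5. stock: 101 - 5 = 96. total_sold = 16
  Event 7 (restock 14): 96 + 14 = 110
  Event 8 (restock 17): 110 + 17 = 127
  Event 9 (adjust -6): 127 + -6 = 121
  Event 10 (restock 29): 121 + 29 = 150
  Event 11 (sale 4): sell min(4,150)=4. stock: 150 - 4 = 146. total_sold = 20
  Event 12 (sale 9): sell min(9,146)=9. stock: 146 - 9 = 137. total_sold = 29
Final: stock = 137, total_sold = 29

Answer: 137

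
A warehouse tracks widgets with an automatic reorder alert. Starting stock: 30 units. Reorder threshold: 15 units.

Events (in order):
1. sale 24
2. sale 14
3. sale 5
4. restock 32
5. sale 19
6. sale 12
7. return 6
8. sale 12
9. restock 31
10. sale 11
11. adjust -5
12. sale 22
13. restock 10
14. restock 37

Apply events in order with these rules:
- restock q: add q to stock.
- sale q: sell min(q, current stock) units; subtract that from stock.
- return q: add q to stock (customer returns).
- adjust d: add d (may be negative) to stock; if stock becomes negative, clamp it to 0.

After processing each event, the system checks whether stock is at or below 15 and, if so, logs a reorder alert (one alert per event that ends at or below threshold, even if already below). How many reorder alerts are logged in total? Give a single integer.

Processing events:
Start: stock = 30
  Event 1 (sale 24): sell min(24,30)=24. stock: 30 - 24 = 6. total_sold = 24
  Event 2 (sale 14): sell min(14,6)=6. stock: 6 - 6 = 0. total_sold = 30
  Event 3 (sale 5): sell min(5,0)=0. stock: 0 - 0 = 0. total_sold = 30
  Event 4 (restock 32): 0 + 32 = 32
  Event 5 (sale 19): sell min(19,32)=19. stock: 32 - 19 = 13. total_sold = 49
  Event 6 (sale 12): sell min(12,13)=12. stock: 13 - 12 = 1. total_sold = 61
  Event 7 (return 6): 1 + 6 = 7
  Event 8 (sale 12): sell min(12,7)=7. stock: 7 - 7 = 0. total_sold = 68
  Event 9 (restock 31): 0 + 31 = 31
  Event 10 (sale 11): sell min(11,31)=11. stock: 31 - 11 = 20. total_sold = 79
  Event 11 (adjust -5): 20 + -5 = 15
  Event 12 (sale 22): sell min(22,15)=15. stock: 15 - 15 = 0. total_sold = 94
  Event 13 (restock 10): 0 + 10 = 10
  Event 14 (restock 37): 10 + 37 = 47
Final: stock = 47, total_sold = 94

Checking against threshold 15:
  After event 1: stock=6 <= 15 -> ALERT
  After event 2: stock=0 <= 15 -> ALERT
  After event 3: stock=0 <= 15 -> ALERT
  After event 4: stock=32 > 15
  After event 5: stock=13 <= 15 -> ALERT
  After event 6: stock=1 <= 15 -> ALERT
  After event 7: stock=7 <= 15 -> ALERT
  After event 8: stock=0 <= 15 -> ALERT
  After event 9: stock=31 > 15
  After event 10: stock=20 > 15
  After event 11: stock=15 <= 15 -> ALERT
  After event 12: stock=0 <= 15 -> ALERT
  After event 13: stock=10 <= 15 -> ALERT
  After event 14: stock=47 > 15
Alert events: [1, 2, 3, 5, 6, 7, 8, 11, 12, 13]. Count = 10

Answer: 10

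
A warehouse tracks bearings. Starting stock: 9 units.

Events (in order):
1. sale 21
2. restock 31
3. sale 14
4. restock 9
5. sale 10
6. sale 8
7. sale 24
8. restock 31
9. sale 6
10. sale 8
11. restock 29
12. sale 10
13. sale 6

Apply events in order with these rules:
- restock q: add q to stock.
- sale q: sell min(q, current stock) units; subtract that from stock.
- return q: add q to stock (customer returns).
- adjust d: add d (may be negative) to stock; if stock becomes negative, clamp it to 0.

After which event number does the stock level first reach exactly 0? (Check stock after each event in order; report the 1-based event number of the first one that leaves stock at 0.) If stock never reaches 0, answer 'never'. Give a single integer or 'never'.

Answer: 1

Derivation:
Processing events:
Start: stock = 9
  Event 1 (sale 21): sell min(21,9)=9. stock: 9 - 9 = 0. total_sold = 9
  Event 2 (restock 31): 0 + 31 = 31
  Event 3 (sale 14): sell min(14,31)=14. stock: 31 - 14 = 17. total_sold = 23
  Event 4 (restock 9): 17 + 9 = 26
  Event 5 (sale 10): sell min(10,26)=10. stock: 26 - 10 = 16. total_sold = 33
  Event 6 (sale 8): sell min(8,16)=8. stock: 16 - 8 = 8. total_sold = 41
  Event 7 (sale 24): sell min(24,8)=8. stock: 8 - 8 = 0. total_sold = 49
  Event 8 (restock 31): 0 + 31 = 31
  Event 9 (sale 6): sell min(6,31)=6. stock: 31 - 6 = 25. total_sold = 55
  Event 10 (sale 8): sell min(8,25)=8. stock: 25 - 8 = 17. total_sold = 63
  Event 11 (restock 29): 17 + 29 = 46
  Event 12 (sale 10): sell min(10,46)=10. stock: 46 - 10 = 36. total_sold = 73
  Event 13 (sale 6): sell min(6,36)=6. stock: 36 - 6 = 30. total_sold = 79
Final: stock = 30, total_sold = 79

First zero at event 1.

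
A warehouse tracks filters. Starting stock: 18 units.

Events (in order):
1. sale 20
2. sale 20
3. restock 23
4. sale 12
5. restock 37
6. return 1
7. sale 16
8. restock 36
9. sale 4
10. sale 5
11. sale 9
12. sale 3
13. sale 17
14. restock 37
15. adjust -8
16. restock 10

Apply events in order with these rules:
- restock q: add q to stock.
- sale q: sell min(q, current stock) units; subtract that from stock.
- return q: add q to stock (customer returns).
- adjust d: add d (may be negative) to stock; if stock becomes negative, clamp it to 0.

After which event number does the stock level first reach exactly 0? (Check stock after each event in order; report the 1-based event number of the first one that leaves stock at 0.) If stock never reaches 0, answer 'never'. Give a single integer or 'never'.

Answer: 1

Derivation:
Processing events:
Start: stock = 18
  Event 1 (sale 20): sell min(20,18)=18. stock: 18 - 18 = 0. total_sold = 18
  Event 2 (sale 20): sell min(20,0)=0. stock: 0 - 0 = 0. total_sold = 18
  Event 3 (restock 23): 0 + 23 = 23
  Event 4 (sale 12): sell min(12,23)=12. stock: 23 - 12 = 11. total_sold = 30
  Event 5 (restock 37): 11 + 37 = 48
  Event 6 (return 1): 48 + 1 = 49
  Event 7 (sale 16): sell min(16,49)=16. stock: 49 - 16 = 33. total_sold = 46
  Event 8 (restock 36): 33 + 36 = 69
  Event 9 (sale 4): sell min(4,69)=4. stock: 69 - 4 = 65. total_sold = 50
  Event 10 (sale 5): sell min(5,65)=5. stock: 65 - 5 = 60. total_sold = 55
  Event 11 (sale 9): sell min(9,60)=9. stock: 60 - 9 = 51. total_sold = 64
  Event 12 (sale 3): sell min(3,51)=3. stock: 51 - 3 = 48. total_sold = 67
  Event 13 (sale 17): sell min(17,48)=17. stock: 48 - 17 = 31. total_sold = 84
  Event 14 (restock 37): 31 + 37 = 68
  Event 15 (adjust -8): 68 + -8 = 60
  Event 16 (restock 10): 60 + 10 = 70
Final: stock = 70, total_sold = 84

First zero at event 1.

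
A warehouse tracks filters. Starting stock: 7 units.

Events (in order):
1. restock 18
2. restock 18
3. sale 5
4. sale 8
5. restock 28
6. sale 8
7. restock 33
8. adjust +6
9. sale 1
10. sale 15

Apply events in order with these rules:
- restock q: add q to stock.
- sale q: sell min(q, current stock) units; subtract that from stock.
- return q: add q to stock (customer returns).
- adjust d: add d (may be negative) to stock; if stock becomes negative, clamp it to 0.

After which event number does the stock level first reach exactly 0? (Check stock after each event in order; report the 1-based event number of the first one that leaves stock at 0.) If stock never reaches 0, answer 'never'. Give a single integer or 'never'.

Answer: never

Derivation:
Processing events:
Start: stock = 7
  Event 1 (restock 18): 7 + 18 = 25
  Event 2 (restock 18): 25 + 18 = 43
  Event 3 (sale 5): sell min(5,43)=5. stock: 43 - 5 = 38. total_sold = 5
  Event 4 (sale 8): sell min(8,38)=8. stock: 38 - 8 = 30. total_sold = 13
  Event 5 (restock 28): 30 + 28 = 58
  Event 6 (sale 8): sell min(8,58)=8. stock: 58 - 8 = 50. total_sold = 21
  Event 7 (restock 33): 50 + 33 = 83
  Event 8 (adjust +6): 83 + 6 = 89
  Event 9 (sale 1): sell min(1,89)=1. stock: 89 - 1 = 88. total_sold = 22
  Event 10 (sale 15): sell min(15,88)=15. stock: 88 - 15 = 73. total_sold = 37
Final: stock = 73, total_sold = 37

Stock never reaches 0.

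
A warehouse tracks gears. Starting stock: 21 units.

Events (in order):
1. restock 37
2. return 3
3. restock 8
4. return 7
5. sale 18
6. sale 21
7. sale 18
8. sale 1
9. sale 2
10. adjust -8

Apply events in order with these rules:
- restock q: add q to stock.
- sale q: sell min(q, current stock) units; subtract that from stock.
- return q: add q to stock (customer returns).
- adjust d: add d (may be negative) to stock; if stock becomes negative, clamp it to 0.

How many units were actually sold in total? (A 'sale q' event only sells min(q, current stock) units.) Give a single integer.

Processing events:
Start: stock = 21
  Event 1 (restock 37): 21 + 37 = 58
  Event 2 (return 3): 58 + 3 = 61
  Event 3 (restock 8): 61 + 8 = 69
  Event 4 (return 7): 69 + 7 = 76
  Event 5 (sale 18): sell min(18,76)=18. stock: 76 - 18 = 58. total_sold = 18
  Event 6 (sale 21): sell min(21,58)=21. stock: 58 - 21 = 37. total_sold = 39
  Event 7 (sale 18): sell min(18,37)=18. stock: 37 - 18 = 19. total_sold = 57
  Event 8 (sale 1): sell min(1,19)=1. stock: 19 - 1 = 18. total_sold = 58
  Event 9 (sale 2): sell min(2,18)=2. stock: 18 - 2 = 16. total_sold = 60
  Event 10 (adjust -8): 16 + -8 = 8
Final: stock = 8, total_sold = 60

Answer: 60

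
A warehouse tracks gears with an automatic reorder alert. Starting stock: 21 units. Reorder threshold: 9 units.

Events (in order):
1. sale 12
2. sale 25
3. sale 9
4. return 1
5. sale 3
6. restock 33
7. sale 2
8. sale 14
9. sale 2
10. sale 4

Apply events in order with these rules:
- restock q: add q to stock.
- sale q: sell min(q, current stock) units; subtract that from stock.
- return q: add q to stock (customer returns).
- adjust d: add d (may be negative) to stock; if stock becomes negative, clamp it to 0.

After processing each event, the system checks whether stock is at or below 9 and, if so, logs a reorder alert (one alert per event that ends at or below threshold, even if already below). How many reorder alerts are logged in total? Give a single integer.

Processing events:
Start: stock = 21
  Event 1 (sale 12): sell min(12,21)=12. stock: 21 - 12 = 9. total_sold = 12
  Event 2 (sale 25): sell min(25,9)=9. stock: 9 - 9 = 0. total_sold = 21
  Event 3 (sale 9): sell min(9,0)=0. stock: 0 - 0 = 0. total_sold = 21
  Event 4 (return 1): 0 + 1 = 1
  Event 5 (sale 3): sell min(3,1)=1. stock: 1 - 1 = 0. total_sold = 22
  Event 6 (restock 33): 0 + 33 = 33
  Event 7 (sale 2): sell min(2,33)=2. stock: 33 - 2 = 31. total_sold = 24
  Event 8 (sale 14): sell min(14,31)=14. stock: 31 - 14 = 17. total_sold = 38
  Event 9 (sale 2): sell min(2,17)=2. stock: 17 - 2 = 15. total_sold = 40
  Event 10 (sale 4): sell min(4,15)=4. stock: 15 - 4 = 11. total_sold = 44
Final: stock = 11, total_sold = 44

Checking against threshold 9:
  After event 1: stock=9 <= 9 -> ALERT
  After event 2: stock=0 <= 9 -> ALERT
  After event 3: stock=0 <= 9 -> ALERT
  After event 4: stock=1 <= 9 -> ALERT
  After event 5: stock=0 <= 9 -> ALERT
  After event 6: stock=33 > 9
  After event 7: stock=31 > 9
  After event 8: stock=17 > 9
  After event 9: stock=15 > 9
  After event 10: stock=11 > 9
Alert events: [1, 2, 3, 4, 5]. Count = 5

Answer: 5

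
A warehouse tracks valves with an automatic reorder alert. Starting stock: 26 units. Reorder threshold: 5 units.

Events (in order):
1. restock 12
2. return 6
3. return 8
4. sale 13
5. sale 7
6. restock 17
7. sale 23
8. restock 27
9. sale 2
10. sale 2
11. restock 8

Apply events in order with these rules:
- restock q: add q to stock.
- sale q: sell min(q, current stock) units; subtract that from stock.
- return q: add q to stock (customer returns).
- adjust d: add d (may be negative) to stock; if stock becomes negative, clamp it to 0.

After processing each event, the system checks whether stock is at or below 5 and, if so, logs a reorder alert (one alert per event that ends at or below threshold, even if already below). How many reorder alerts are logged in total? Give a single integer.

Answer: 0

Derivation:
Processing events:
Start: stock = 26
  Event 1 (restock 12): 26 + 12 = 38
  Event 2 (return 6): 38 + 6 = 44
  Event 3 (return 8): 44 + 8 = 52
  Event 4 (sale 13): sell min(13,52)=13. stock: 52 - 13 = 39. total_sold = 13
  Event 5 (sale 7): sell min(7,39)=7. stock: 39 - 7 = 32. total_sold = 20
  Event 6 (restock 17): 32 + 17 = 49
  Event 7 (sale 23): sell min(23,49)=23. stock: 49 - 23 = 26. total_sold = 43
  Event 8 (restock 27): 26 + 27 = 53
  Event 9 (sale 2): sell min(2,53)=2. stock: 53 - 2 = 51. total_sold = 45
  Event 10 (sale 2): sell min(2,51)=2. stock: 51 - 2 = 49. total_sold = 47
  Event 11 (restock 8): 49 + 8 = 57
Final: stock = 57, total_sold = 47

Checking against threshold 5:
  After event 1: stock=38 > 5
  After event 2: stock=44 > 5
  After event 3: stock=52 > 5
  After event 4: stock=39 > 5
  After event 5: stock=32 > 5
  After event 6: stock=49 > 5
  After event 7: stock=26 > 5
  After event 8: stock=53 > 5
  After event 9: stock=51 > 5
  After event 10: stock=49 > 5
  After event 11: stock=57 > 5
Alert events: []. Count = 0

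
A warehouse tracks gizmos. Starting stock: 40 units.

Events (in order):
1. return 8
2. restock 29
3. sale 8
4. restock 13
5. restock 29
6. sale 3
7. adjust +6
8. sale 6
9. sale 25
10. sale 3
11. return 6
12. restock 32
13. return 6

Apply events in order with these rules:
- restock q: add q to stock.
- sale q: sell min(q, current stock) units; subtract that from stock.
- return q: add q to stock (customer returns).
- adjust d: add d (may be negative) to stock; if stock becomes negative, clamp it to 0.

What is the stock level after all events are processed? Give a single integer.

Processing events:
Start: stock = 40
  Event 1 (return 8): 40 + 8 = 48
  Event 2 (restock 29): 48 + 29 = 77
  Event 3 (sale 8): sell min(8,77)=8. stock: 77 - 8 = 69. total_sold = 8
  Event 4 (restock 13): 69 + 13 = 82
  Event 5 (restock 29): 82 + 29 = 111
  Event 6 (sale 3): sell min(3,111)=3. stock: 111 - 3 = 108. total_sold = 11
  Event 7 (adjust +6): 108 + 6 = 114
  Event 8 (sale 6): sell min(6,114)=6. stock: 114 - 6 = 108. total_sold = 17
  Event 9 (sale 25): sell min(25,108)=25. stock: 108 - 25 = 83. total_sold = 42
  Event 10 (sale 3): sell min(3,83)=3. stock: 83 - 3 = 80. total_sold = 45
  Event 11 (return 6): 80 + 6 = 86
  Event 12 (restock 32): 86 + 32 = 118
  Event 13 (return 6): 118 + 6 = 124
Final: stock = 124, total_sold = 45

Answer: 124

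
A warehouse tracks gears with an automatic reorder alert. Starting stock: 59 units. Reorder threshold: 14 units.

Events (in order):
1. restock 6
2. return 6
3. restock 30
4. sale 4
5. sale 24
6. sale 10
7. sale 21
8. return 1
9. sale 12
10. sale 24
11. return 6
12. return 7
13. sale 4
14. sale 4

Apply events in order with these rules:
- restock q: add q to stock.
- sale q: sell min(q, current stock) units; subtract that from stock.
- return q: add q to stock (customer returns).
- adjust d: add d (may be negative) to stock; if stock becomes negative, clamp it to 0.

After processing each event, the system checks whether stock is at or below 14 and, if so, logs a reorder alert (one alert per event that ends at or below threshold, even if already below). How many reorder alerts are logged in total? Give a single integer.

Processing events:
Start: stock = 59
  Event 1 (restock 6): 59 + 6 = 65
  Event 2 (return 6): 65 + 6 = 71
  Event 3 (restock 30): 71 + 30 = 101
  Event 4 (sale 4): sell min(4,101)=4. stock: 101 - 4 = 97. total_sold = 4
  Event 5 (sale 24): sell min(24,97)=24. stock: 97 - 24 = 73. total_sold = 28
  Event 6 (sale 10): sell min(10,73)=10. stock: 73 - 10 = 63. total_sold = 38
  Event 7 (sale 21): sell min(21,63)=21. stock: 63 - 21 = 42. total_sold = 59
  Event 8 (return 1): 42 + 1 = 43
  Event 9 (sale 12): sell min(12,43)=12. stock: 43 - 12 = 31. total_sold = 71
  Event 10 (sale 24): sell min(24,31)=24. stock: 31 - 24 = 7. total_sold = 95
  Event 11 (return 6): 7 + 6 = 13
  Event 12 (return 7): 13 + 7 = 20
  Event 13 (sale 4): sell min(4,20)=4. stock: 20 - 4 = 16. total_sold = 99
  Event 14 (sale 4): sell min(4,16)=4. stock: 16 - 4 = 12. total_sold = 103
Final: stock = 12, total_sold = 103

Checking against threshold 14:
  After event 1: stock=65 > 14
  After event 2: stock=71 > 14
  After event 3: stock=101 > 14
  After event 4: stock=97 > 14
  After event 5: stock=73 > 14
  After event 6: stock=63 > 14
  After event 7: stock=42 > 14
  After event 8: stock=43 > 14
  After event 9: stock=31 > 14
  After event 10: stock=7 <= 14 -> ALERT
  After event 11: stock=13 <= 14 -> ALERT
  After event 12: stock=20 > 14
  After event 13: stock=16 > 14
  After event 14: stock=12 <= 14 -> ALERT
Alert events: [10, 11, 14]. Count = 3

Answer: 3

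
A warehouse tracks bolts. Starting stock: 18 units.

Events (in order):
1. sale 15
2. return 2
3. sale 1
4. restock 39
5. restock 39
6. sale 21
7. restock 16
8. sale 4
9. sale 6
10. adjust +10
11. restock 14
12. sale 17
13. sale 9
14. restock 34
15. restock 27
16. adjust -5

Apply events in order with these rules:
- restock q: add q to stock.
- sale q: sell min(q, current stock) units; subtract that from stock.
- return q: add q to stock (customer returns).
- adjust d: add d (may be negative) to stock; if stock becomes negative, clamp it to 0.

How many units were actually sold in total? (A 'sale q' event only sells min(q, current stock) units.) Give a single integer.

Processing events:
Start: stock = 18
  Event 1 (sale 15): sell min(15,18)=15. stock: 18 - 15 = 3. total_sold = 15
  Event 2 (return 2): 3 + 2 = 5
  Event 3 (sale 1): sell min(1,5)=1. stock: 5 - 1 = 4. total_sold = 16
  Event 4 (restock 39): 4 + 39 = 43
  Event 5 (restock 39): 43 + 39 = 82
  Event 6 (sale 21): sell min(21,82)=21. stock: 82 - 21 = 61. total_sold = 37
  Event 7 (restock 16): 61 + 16 = 77
  Event 8 (sale 4): sell min(4,77)=4. stock: 77 - 4 = 73. total_sold = 41
  Event 9 (sale 6): sell min(6,73)=6. stock: 73 - 6 = 67. total_sold = 47
  Event 10 (adjust +10): 67 + 10 = 77
  Event 11 (restock 14): 77 + 14 = 91
  Event 12 (sale 17): sell min(17,91)=17. stock: 91 - 17 = 74. total_sold = 64
  Event 13 (sale 9): sell min(9,74)=9. stock: 74 - 9 = 65. total_sold = 73
  Event 14 (restock 34): 65 + 34 = 99
  Event 15 (restock 27): 99 + 27 = 126
  Event 16 (adjust -5): 126 + -5 = 121
Final: stock = 121, total_sold = 73

Answer: 73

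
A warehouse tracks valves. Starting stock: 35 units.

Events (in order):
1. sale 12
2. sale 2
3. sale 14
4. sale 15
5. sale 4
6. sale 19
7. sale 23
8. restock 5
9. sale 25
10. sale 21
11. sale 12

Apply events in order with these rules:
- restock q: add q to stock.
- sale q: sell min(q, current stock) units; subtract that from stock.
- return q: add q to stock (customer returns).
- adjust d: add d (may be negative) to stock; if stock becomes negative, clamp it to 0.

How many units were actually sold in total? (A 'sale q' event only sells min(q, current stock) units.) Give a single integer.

Answer: 40

Derivation:
Processing events:
Start: stock = 35
  Event 1 (sale 12): sell min(12,35)=12. stock: 35 - 12 = 23. total_sold = 12
  Event 2 (sale 2): sell min(2,23)=2. stock: 23 - 2 = 21. total_sold = 14
  Event 3 (sale 14): sell min(14,21)=14. stock: 21 - 14 = 7. total_sold = 28
  Event 4 (sale 15): sell min(15,7)=7. stock: 7 - 7 = 0. total_sold = 35
  Event 5 (sale 4): sell min(4,0)=0. stock: 0 - 0 = 0. total_sold = 35
  Event 6 (sale 19): sell min(19,0)=0. stock: 0 - 0 = 0. total_sold = 35
  Event 7 (sale 23): sell min(23,0)=0. stock: 0 - 0 = 0. total_sold = 35
  Event 8 (restock 5): 0 + 5 = 5
  Event 9 (sale 25): sell min(25,5)=5. stock: 5 - 5 = 0. total_sold = 40
  Event 10 (sale 21): sell min(21,0)=0. stock: 0 - 0 = 0. total_sold = 40
  Event 11 (sale 12): sell min(12,0)=0. stock: 0 - 0 = 0. total_sold = 40
Final: stock = 0, total_sold = 40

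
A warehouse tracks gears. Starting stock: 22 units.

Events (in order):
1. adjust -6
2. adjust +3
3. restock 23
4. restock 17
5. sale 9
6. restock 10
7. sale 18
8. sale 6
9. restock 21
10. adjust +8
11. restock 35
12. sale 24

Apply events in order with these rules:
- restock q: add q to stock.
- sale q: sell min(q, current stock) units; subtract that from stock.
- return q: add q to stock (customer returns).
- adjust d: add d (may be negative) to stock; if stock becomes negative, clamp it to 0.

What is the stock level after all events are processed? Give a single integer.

Answer: 76

Derivation:
Processing events:
Start: stock = 22
  Event 1 (adjust -6): 22 + -6 = 16
  Event 2 (adjust +3): 16 + 3 = 19
  Event 3 (restock 23): 19 + 23 = 42
  Event 4 (restock 17): 42 + 17 = 59
  Event 5 (sale 9): sell min(9,59)=9. stock: 59 - 9 = 50. total_sold = 9
  Event 6 (restock 10): 50 + 10 = 60
  Event 7 (sale 18): sell min(18,60)=18. stock: 60 - 18 = 42. total_sold = 27
  Event 8 (sale 6): sell min(6,42)=6. stock: 42 - 6 = 36. total_sold = 33
  Event 9 (restock 21): 36 + 21 = 57
  Event 10 (adjust +8): 57 + 8 = 65
  Event 11 (restock 35): 65 + 35 = 100
  Event 12 (sale 24): sell min(24,100)=24. stock: 100 - 24 = 76. total_sold = 57
Final: stock = 76, total_sold = 57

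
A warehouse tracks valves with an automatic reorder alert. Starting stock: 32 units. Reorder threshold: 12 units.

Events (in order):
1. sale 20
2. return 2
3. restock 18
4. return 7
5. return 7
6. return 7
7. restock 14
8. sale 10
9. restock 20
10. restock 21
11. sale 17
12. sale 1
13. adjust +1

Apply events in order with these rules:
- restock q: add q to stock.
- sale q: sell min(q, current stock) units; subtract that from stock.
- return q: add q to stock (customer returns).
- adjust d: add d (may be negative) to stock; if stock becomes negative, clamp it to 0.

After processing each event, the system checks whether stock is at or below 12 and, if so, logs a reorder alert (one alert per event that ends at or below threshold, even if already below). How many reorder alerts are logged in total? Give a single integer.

Processing events:
Start: stock = 32
  Event 1 (sale 20): sell min(20,32)=20. stock: 32 - 20 = 12. total_sold = 20
  Event 2 (return 2): 12 + 2 = 14
  Event 3 (restock 18): 14 + 18 = 32
  Event 4 (return 7): 32 + 7 = 39
  Event 5 (return 7): 39 + 7 = 46
  Event 6 (return 7): 46 + 7 = 53
  Event 7 (restock 14): 53 + 14 = 67
  Event 8 (sale 10): sell min(10,67)=10. stock: 67 - 10 = 57. total_sold = 30
  Event 9 (restock 20): 57 + 20 = 77
  Event 10 (restock 21): 77 + 21 = 98
  Event 11 (sale 17): sell min(17,98)=17. stock: 98 - 17 = 81. total_sold = 47
  Event 12 (sale 1): sell min(1,81)=1. stock: 81 - 1 = 80. total_sold = 48
  Event 13 (adjust +1): 80 + 1 = 81
Final: stock = 81, total_sold = 48

Checking against threshold 12:
  After event 1: stock=12 <= 12 -> ALERT
  After event 2: stock=14 > 12
  After event 3: stock=32 > 12
  After event 4: stock=39 > 12
  After event 5: stock=46 > 12
  After event 6: stock=53 > 12
  After event 7: stock=67 > 12
  After event 8: stock=57 > 12
  After event 9: stock=77 > 12
  After event 10: stock=98 > 12
  After event 11: stock=81 > 12
  After event 12: stock=80 > 12
  After event 13: stock=81 > 12
Alert events: [1]. Count = 1

Answer: 1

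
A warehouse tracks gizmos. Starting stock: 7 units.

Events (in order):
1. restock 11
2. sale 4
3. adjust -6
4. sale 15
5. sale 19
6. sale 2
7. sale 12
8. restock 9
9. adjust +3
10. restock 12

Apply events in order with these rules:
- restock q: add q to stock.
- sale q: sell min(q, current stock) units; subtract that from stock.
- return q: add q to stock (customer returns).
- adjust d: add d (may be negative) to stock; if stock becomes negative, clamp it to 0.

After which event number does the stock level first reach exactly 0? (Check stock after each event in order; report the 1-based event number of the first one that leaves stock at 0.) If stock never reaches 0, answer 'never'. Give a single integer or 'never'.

Processing events:
Start: stock = 7
  Event 1 (restock 11): 7 + 11 = 18
  Event 2 (sale 4): sell min(4,18)=4. stock: 18 - 4 = 14. total_sold = 4
  Event 3 (adjust -6): 14 + -6 = 8
  Event 4 (sale 15): sell min(15,8)=8. stock: 8 - 8 = 0. total_sold = 12
  Event 5 (sale 19): sell min(19,0)=0. stock: 0 - 0 = 0. total_sold = 12
  Event 6 (sale 2): sell min(2,0)=0. stock: 0 - 0 = 0. total_sold = 12
  Event 7 (sale 12): sell min(12,0)=0. stock: 0 - 0 = 0. total_sold = 12
  Event 8 (restock 9): 0 + 9 = 9
  Event 9 (adjust +3): 9 + 3 = 12
  Event 10 (restock 12): 12 + 12 = 24
Final: stock = 24, total_sold = 12

First zero at event 4.

Answer: 4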